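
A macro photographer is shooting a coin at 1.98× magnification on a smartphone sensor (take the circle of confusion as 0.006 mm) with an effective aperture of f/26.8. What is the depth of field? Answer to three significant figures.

0.0820 mm

At magnification m, DoF ≈ 2·N_eff·c/m² = 2 × 26.8 × 0.006 / 1.98² = 0.3216 / 3.92 ≈ 0.082 mm.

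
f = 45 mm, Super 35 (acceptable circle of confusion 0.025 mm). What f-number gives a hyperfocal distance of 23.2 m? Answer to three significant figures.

f/3.50

Rearrange H = f²/(N·c) + f for N: N = f² / ((H − f)·c).
N = 45² / ((23200 − 45) × 0.025) = 2025 / 578.9 ≈ 3.50.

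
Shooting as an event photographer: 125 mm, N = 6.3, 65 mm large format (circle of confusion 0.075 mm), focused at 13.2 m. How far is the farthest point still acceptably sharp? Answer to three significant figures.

21.8 m

Hyperfocal distance H = f²/(N·c) + f = 125²/(6.3 × 0.075) + 125 = 15625/0.4725 + 125 ≈ 33193.8 mm ≈ 33.19 m.
Far limit Df = s·(H − f)/(H − s) = 13200 × (33193.8 − 125) / (33193.8 − 13200) = 13200 × 33068.8 / 19993.8 ≈ 21832 mm ≈ 21.8 m.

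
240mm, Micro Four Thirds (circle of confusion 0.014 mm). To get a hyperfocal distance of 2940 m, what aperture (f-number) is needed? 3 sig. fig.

Rearrange H = f²/(N·c) + f for N: N = f² / ((H − f)·c).
N = 240² / ((2940000 − 240) × 0.014) = 57600 / 41157 ≈ 1.40.

f/1.40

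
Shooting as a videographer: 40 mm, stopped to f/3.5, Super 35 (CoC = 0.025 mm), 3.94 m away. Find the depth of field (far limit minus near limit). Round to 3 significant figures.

1.76 m

Hyperfocal distance H = f²/(N·c) + f = 40²/(3.5 × 0.025) + 40 = 1600/0.0875 + 40 ≈ 18325.7 mm ≈ 18.33 m.
Near limit Dn = s·(H − f)/(H + s − 2f) = 3940 × (18325.7 − 40) / (18325.7 + 3940 − 2 × 40) = 3940 × 18285.7 / 22185.7 ≈ 3247.4 mm.
Far limit Df = s·(H − f)/(H − s) = 3940 × (18325.7 − 40) / (18325.7 − 3940) = 3940 × 18285.7 / 14385.7 ≈ 5008.1 mm.
Depth of field = Df − Dn = 5008.1 − 3247.4 ≈ 1760.7 mm ≈ 1.76 m.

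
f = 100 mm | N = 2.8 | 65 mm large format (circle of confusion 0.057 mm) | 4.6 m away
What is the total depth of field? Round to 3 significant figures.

Hyperfocal distance H = f²/(N·c) + f = 100²/(2.8 × 0.057) + 100 = 10000/0.1596 + 100 ≈ 62756.6 mm ≈ 62.76 m.
Near limit Dn = s·(H − f)/(H + s − 2f) = 4600 × (62756.6 − 100) / (62756.6 + 4600 − 2 × 100) = 4600 × 62656.6 / 67156.6 ≈ 4291.77 mm.
Far limit Df = s·(H − f)/(H − s) = 4600 × (62756.6 − 100) / (62756.6 − 4600) = 4600 × 62656.6 / 58156.6 ≈ 4955.94 mm.
Depth of field = Df − Dn = 4955.94 − 4291.77 ≈ 664.17 mm ≈ 0.664 m.

0.664 m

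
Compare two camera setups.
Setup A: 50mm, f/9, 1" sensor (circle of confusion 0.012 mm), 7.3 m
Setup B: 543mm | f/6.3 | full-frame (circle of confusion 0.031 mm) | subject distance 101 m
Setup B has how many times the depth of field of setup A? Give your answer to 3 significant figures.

2.66

Setup A: H = 50²/(9×0.012) + 50 ≈ 23198.1 mm; DoF = Df − Dn = 10629.0 − 5558.9 ≈ 5070.1 mm.
Setup B: H = 543²/(6.3×0.031) + 543 ≈ 1510266.5 mm; DoF = Df − Dn = 108200 − 94699 ≈ 13501 mm.
Ratio = 13501 / 5070.1 ≈ 2.66.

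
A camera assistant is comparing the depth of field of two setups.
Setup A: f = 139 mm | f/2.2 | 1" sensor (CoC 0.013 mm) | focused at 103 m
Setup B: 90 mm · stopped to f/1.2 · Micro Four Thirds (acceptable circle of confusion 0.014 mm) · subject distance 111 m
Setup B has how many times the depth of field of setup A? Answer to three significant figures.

Setup A: H = 139²/(2.2×0.013) + 139 ≈ 675698.4 mm; DoF = Df − Dn = 121500 − 89390 ≈ 32110 mm.
Setup B: H = 90²/(1.2×0.014) + 90 ≈ 482232.9 mm; DoF = Df − Dn = 144163 − 90241 ≈ 53922 mm.
Ratio = 53922 / 32110 ≈ 1.68.

1.68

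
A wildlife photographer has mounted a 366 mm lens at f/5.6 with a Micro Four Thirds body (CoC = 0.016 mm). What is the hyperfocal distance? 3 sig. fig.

1500 m

Hyperfocal distance H = f²/(N·c) + f = 366²/(5.6 × 0.016) + 366 = 133956/0.0896 + 366 ≈ 1495410.6 mm ≈ 1500 m.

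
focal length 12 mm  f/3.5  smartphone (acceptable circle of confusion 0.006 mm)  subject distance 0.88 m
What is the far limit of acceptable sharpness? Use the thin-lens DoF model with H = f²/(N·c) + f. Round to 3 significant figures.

1.01 m

Hyperfocal distance H = f²/(N·c) + f = 12²/(3.5 × 0.006) + 12 = 144/0.021 + 12 ≈ 6869.1 mm ≈ 6.869 m.
Far limit Df = s·(H − f)/(H − s) = 880 × (6869.1 − 12) / (6869.1 − 880) = 880 × 6857.1 / 5989.1 ≈ 1007.5 mm ≈ 1.01 m.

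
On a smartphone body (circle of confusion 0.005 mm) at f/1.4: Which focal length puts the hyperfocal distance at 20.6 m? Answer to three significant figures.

12.0 mm

From H = f²/(N·c) + f, with f ≪ H: f ≈ √(H·N·c) = √(20600 × 1.4 × 0.005) = √144.20 ≈ 12.01 mm.
The +f correction barely moves this — solving exactly, f² + N·c·f − N·c·H = 0 ⇒ f = (−N·c + √((N·c)² + 4·N·c·H))/2 = (−0.007 + √576.80)/2 ≈ 12.005 mm, so f ≈ 12.0 mm.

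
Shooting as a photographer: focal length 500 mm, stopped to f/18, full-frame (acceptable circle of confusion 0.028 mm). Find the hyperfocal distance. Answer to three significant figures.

497 m

Hyperfocal distance H = f²/(N·c) + f = 500²/(18 × 0.028) + 500 = 250000/0.504 + 500 ≈ 496531.7 mm ≈ 497 m.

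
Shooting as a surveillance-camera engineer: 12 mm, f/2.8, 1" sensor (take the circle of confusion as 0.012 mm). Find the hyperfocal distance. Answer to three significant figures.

4.30 m

Hyperfocal distance H = f²/(N·c) + f = 12²/(2.8 × 0.012) + 12 = 144/0.0336 + 12 ≈ 4297.7 mm ≈ 4.30 m.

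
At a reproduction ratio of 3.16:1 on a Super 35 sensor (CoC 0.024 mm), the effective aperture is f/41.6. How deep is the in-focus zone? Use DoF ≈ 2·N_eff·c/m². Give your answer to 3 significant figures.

At magnification m, DoF ≈ 2·N_eff·c/m² = 2 × 41.6 × 0.024 / 3.16² = 1.997 / 9.986 ≈ 0.2 mm.

0.200 mm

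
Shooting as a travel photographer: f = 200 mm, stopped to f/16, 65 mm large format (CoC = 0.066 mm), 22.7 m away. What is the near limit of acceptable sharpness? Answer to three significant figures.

14.2 m

Hyperfocal distance H = f²/(N·c) + f = 200²/(16 × 0.066) + 200 = 40000/1.056 + 200 ≈ 38078.8 mm ≈ 38.08 m.
Near limit Dn = s·(H − f)/(H + s − 2f) = 22700 × (38078.8 − 200) / (38078.8 + 22700 − 2 × 200) = 22700 × 37878.8 / 60378.8 ≈ 14241 mm ≈ 14.2 m.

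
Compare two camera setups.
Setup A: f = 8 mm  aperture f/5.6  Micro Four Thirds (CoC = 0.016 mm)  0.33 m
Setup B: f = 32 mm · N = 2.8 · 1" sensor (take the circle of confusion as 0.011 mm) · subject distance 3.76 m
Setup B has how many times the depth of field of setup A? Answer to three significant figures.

2.29

Setup A: H = 8²/(5.6×0.016) + 8 ≈ 722.3 mm; DoF = Df − Dn = 600.87 − 227.46 ≈ 373.41 mm.
Setup B: H = 32²/(2.8×0.011) + 32 ≈ 33278.8 mm; DoF = Df − Dn = 4234.86 − 3380.90 ≈ 853.96 mm.
Ratio = 853.96 / 373.41 ≈ 2.29.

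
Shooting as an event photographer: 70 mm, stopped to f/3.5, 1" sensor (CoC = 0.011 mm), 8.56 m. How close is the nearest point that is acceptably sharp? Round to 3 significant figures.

Hyperfocal distance H = f²/(N·c) + f = 70²/(3.5 × 0.011) + 70 = 4900/0.0385 + 70 ≈ 127342.7 mm ≈ 127.3 m.
Near limit Dn = s·(H − f)/(H + s − 2f) = 8560 × (127342.7 − 70) / (127342.7 + 8560 − 2 × 70) = 8560 × 127272.7 / 135762.7 ≈ 8024.7 mm ≈ 8.02 m.

8.02 m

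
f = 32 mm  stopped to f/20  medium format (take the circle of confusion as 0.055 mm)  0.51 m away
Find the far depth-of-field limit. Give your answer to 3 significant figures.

1.05 m

Hyperfocal distance H = f²/(N·c) + f = 32²/(20 × 0.055) + 32 = 1024/1.1 + 32 ≈ 962.9 mm ≈ 0.963 m.
Far limit Df = s·(H − f)/(H − s) = 510 × (962.9 − 32) / (962.9 − 510) = 510 × 930.9 / 452.9 ≈ 1048.3 mm ≈ 1.05 m.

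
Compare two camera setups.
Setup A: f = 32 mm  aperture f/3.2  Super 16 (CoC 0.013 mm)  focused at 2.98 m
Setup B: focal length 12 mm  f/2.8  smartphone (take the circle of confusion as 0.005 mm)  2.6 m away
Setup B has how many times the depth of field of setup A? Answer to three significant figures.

Setup A: H = 32²/(3.2×0.013) + 32 ≈ 24647.4 mm; DoF = Df − Dn = 3385.45 − 2661.28 ≈ 724.17 mm.
Setup B: H = 12²/(2.8×0.005) + 12 ≈ 10297.7 mm; DoF = Df − Dn = 3474.1 − 2077.3 ≈ 1396.8 mm.
Ratio = 1396.8 / 724.17 ≈ 1.93.

1.93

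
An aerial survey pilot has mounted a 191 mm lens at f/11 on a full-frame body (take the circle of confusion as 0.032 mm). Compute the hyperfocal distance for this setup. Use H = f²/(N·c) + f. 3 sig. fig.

Hyperfocal distance H = f²/(N·c) + f = 191²/(11 × 0.032) + 191 = 36481/0.352 + 191 ≈ 103830.2 mm ≈ 104 m.

104 m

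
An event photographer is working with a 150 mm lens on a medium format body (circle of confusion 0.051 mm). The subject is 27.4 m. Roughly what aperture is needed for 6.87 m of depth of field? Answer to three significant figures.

f/2.00

Write h = H − f = f²/(N·c). The thin-lens limits are Dn = s·h/(h + (s−f)) and Df = s·h/(h − (s−f)), so DoF = Df − Dn = 2·s·(s−f)·h / (h² − (s−f)²).
That is a quadratic in h: DoF·h² − 2·s·(s−f)·h − DoF·(s−f)² = 0 ⇒ h = (s−f)·(s + √(s² + DoF²)) / DoF = 27250 × (27400 + √(27400² + 6870²)) / 6870 = 27250 × (27400 + 28248.1) / 6870 ≈ 220729 mm.
Then N = f²/(c·h) = 150² / (0.051 × 220729) = 22500 / 11257 ≈ 2.00.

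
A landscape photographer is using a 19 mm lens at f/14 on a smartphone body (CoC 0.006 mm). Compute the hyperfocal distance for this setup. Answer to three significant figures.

4.32 m

Hyperfocal distance H = f²/(N·c) + f = 19²/(14 × 0.006) + 19 = 361/0.084 + 19 ≈ 4316.6 mm ≈ 4.32 m.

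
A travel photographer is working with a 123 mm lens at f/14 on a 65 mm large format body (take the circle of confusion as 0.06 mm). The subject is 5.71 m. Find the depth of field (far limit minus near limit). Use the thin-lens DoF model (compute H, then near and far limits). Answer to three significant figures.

3.92 m

Hyperfocal distance H = f²/(N·c) + f = 123²/(14 × 0.06) + 123 = 15129/0.84 + 123 ≈ 18133.7 mm ≈ 18.13 m.
Near limit Dn = s·(H − f)/(H + s − 2f) = 5710 × (18133.7 − 123) / (18133.7 + 5710 − 2 × 123) = 5710 × 18010.7 / 23597.7 ≈ 4358.1 mm.
Far limit Df = s·(H − f)/(H − s) = 5710 × (18133.7 − 123) / (18133.7 − 5710) = 5710 × 18010.7 / 12423.7 ≈ 8277.8 mm.
Depth of field = Df − Dn = 8277.8 − 4358.1 ≈ 3919.7 mm ≈ 3.92 m.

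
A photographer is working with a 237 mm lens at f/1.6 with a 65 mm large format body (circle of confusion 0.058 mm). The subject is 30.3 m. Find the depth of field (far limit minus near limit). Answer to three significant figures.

3.02 m

Hyperfocal distance H = f²/(N·c) + f = 237²/(1.6 × 0.058) + 237 = 56169/0.0928 + 237 ≈ 605506.4 mm ≈ 605.5 m.
Near limit Dn = s·(H − f)/(H + s − 2f) = 30300 × (605506.4 − 237) / (605506.4 + 30300 − 2 × 237) = 30300 × 605269.4 / 635332.4 ≈ 28866.2 mm.
Far limit Df = s·(H − f)/(H − s) = 30300 × (605506.4 − 237) / (605506.4 − 30300) = 30300 × 605269.4 / 575206.4 ≈ 31883.6 mm.
Depth of field = Df − Dn = 31883.6 − 28866.2 ≈ 3017.4 mm ≈ 3.02 m.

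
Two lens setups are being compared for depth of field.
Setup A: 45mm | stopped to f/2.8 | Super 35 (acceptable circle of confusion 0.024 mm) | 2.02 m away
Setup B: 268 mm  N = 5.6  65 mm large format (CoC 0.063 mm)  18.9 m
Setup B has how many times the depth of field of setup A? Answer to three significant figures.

Setup A: H = 45²/(2.8×0.024) + 45 ≈ 30178.9 mm; DoF = Df − Dn = 2161.68 − 1895.75 ≈ 265.93 mm.
Setup B: H = 268²/(5.6×0.063) + 268 ≈ 203850.8 mm; DoF = Df − Dn = 20804.0 − 17315.3 ≈ 3488.7 mm.
Ratio = 3488.7 / 265.93 ≈ 13.1.

13.1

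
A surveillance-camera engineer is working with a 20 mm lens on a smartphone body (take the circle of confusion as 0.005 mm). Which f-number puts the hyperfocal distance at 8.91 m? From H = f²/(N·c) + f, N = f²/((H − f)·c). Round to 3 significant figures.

f/9

Rearrange H = f²/(N·c) + f for N: N = f² / ((H − f)·c).
N = 20² / ((8910 − 20) × 0.005) = 400 / 44.45 ≈ 9.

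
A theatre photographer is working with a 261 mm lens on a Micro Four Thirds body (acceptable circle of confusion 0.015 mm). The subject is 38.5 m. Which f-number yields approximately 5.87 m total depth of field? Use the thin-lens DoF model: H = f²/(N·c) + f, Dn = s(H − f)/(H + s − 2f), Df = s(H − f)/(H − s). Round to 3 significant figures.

f/9

Write h = H − f = f²/(N·c). The thin-lens limits are Dn = s·h/(h + (s−f)) and Df = s·h/(h − (s−f)), so DoF = Df − Dn = 2·s·(s−f)·h / (h² − (s−f)²).
That is a quadratic in h: DoF·h² − 2·s·(s−f)·h − DoF·(s−f)² = 0 ⇒ h = (s−f)·(s + √(s² + DoF²)) / DoF = 38239 × (38500 + √(38500² + 5870²)) / 5870 = 38239 × (38500 + 38944.9) / 5870 ≈ 504500 mm.
Then N = f²/(c·h) = 261² / (0.015 × 504500) = 68121 / 7567.5 ≈ 9.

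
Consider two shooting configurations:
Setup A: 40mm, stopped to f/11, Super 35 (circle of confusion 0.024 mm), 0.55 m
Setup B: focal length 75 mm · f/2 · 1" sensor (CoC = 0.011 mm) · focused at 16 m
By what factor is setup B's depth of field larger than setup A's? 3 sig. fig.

Setup A: H = 40²/(11×0.024) + 40 ≈ 6100.6 mm; DoF = Df − Dn = 600.535 − 507.310 ≈ 93.225 mm.
Setup B: H = 75²/(2×0.011) + 75 ≈ 255756.8 mm; DoF = Df − Dn = 17062.7 − 15061.9 ≈ 2000.8 mm.
Ratio = 2000.8 / 93.225 ≈ 21.5.

21.5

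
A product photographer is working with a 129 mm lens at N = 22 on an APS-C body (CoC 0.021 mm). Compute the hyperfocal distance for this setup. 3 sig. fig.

36.1 m

Hyperfocal distance H = f²/(N·c) + f = 129²/(22 × 0.021) + 129 = 16641/0.462 + 129 ≈ 36148.5 mm ≈ 36.1 m.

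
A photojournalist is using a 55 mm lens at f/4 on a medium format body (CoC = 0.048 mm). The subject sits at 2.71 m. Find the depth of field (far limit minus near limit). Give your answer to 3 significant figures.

Hyperfocal distance H = f²/(N·c) + f = 55²/(4 × 0.048) + 55 = 3025/0.192 + 55 ≈ 15810.2 mm ≈ 15.81 m.
Near limit Dn = s·(H − f)/(H + s − 2f) = 2710 × (15810.2 − 55) / (15810.2 + 2710 − 2 × 55) = 2710 × 15755.2 / 18410.2 ≈ 2319.18 mm.
Far limit Df = s·(H − f)/(H − s) = 2710 × (15810.2 − 55) / (15810.2 − 2710) = 2710 × 15755.2 / 13100.2 ≈ 3259.23 mm.
Depth of field = Df − Dn = 3259.23 − 2319.18 ≈ 940.05 mm ≈ 0.940 m.

0.940 m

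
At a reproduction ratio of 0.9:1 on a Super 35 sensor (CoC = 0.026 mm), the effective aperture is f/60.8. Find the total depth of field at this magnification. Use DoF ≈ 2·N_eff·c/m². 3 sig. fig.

At magnification m, DoF ≈ 2·N_eff·c/m² = 2 × 60.8 × 0.026 / 0.9² = 3.162 / 0.81 ≈ 3.9 mm.

3.90 mm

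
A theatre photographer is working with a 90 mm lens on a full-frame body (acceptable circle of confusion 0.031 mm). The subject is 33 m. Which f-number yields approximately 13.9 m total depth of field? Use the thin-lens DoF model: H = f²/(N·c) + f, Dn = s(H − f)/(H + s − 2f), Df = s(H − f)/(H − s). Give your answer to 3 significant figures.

Write h = H − f = f²/(N·c). The thin-lens limits are Dn = s·h/(h + (s−f)) and Df = s·h/(h − (s−f)), so DoF = Df − Dn = 2·s·(s−f)·h / (h² − (s−f)²).
That is a quadratic in h: DoF·h² − 2·s·(s−f)·h − DoF·(s−f)² = 0 ⇒ h = (s−f)·(s + √(s² + DoF²)) / DoF = 32910 × (33000 + √(33000² + 13900²)) / 13900 = 32910 × (33000 + 35808.0) / 13900 ≈ 162912 mm.
Then N = f²/(c·h) = 90² / (0.031 × 162912) = 8100 / 5050.3 ≈ 1.60.

f/1.60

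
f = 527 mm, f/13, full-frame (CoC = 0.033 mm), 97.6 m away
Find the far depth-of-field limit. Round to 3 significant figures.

115 m

Hyperfocal distance H = f²/(N·c) + f = 527²/(13 × 0.033) + 527 = 277729/0.429 + 527 ≈ 647913.9 mm ≈ 647.9 m.
Far limit Df = s·(H − f)/(H − s) = 97600 × (647913.9 − 527) / (647913.9 − 97600) = 97600 × 647386.9 / 550313.9 ≈ 114816 mm ≈ 115 m.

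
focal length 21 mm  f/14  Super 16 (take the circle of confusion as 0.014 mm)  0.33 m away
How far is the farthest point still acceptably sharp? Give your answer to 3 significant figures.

383 mm

Hyperfocal distance H = f²/(N·c) + f = 21²/(14 × 0.014) + 21 = 441/0.196 + 21 ≈ 2271.0 mm ≈ 2.271 m.
Far limit Df = s·(H − f)/(H − s) = 330 × (2271.0 − 21) / (2271.0 − 330) = 330 × 2250.0 / 1941.0 ≈ 382.53 mm.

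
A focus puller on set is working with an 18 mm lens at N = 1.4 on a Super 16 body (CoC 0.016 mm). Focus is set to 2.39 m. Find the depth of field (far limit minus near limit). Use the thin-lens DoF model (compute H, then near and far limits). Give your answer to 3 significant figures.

Hyperfocal distance H = f²/(N·c) + f = 18²/(1.4 × 0.016) + 18 = 324/0.0224 + 18 ≈ 14482.3 mm ≈ 14.48 m.
Near limit Dn = s·(H − f)/(H + s − 2f) = 2390 × (14482.3 − 18) / (14482.3 + 2390 − 2 × 18) = 2390 × 14464.3 / 16836.3 ≈ 2053.28 mm.
Far limit Df = s·(H − f)/(H − s) = 2390 × (14482.3 − 18) / (14482.3 − 2390) = 2390 × 14464.3 / 12092.3 ≈ 2858.82 mm.
Depth of field = Df − Dn = 2858.82 − 2053.28 ≈ 805.54 mm ≈ 0.806 m.

0.806 m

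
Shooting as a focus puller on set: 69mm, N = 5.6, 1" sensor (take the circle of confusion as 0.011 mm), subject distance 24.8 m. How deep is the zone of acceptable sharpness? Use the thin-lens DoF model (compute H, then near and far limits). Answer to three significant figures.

17.7 m

Hyperfocal distance H = f²/(N·c) + f = 69²/(5.6 × 0.011) + 69 = 4761/0.0616 + 69 ≈ 77358.0 mm ≈ 77.36 m.
Near limit Dn = s·(H − f)/(H + s − 2f) = 24800 × (77358.0 − 69) / (77358.0 + 24800 − 2 × 69) = 24800 × 77289.0 / 102020.0 ≈ 18788 mm.
Far limit Df = s·(H − f)/(H − s) = 24800 × (77358.0 − 69) / (77358.0 − 24800) = 24800 × 77289.0 / 52558.0 ≈ 36470 mm.
Depth of field = Df − Dn = 36470 − 18788 ≈ 17682 mm ≈ 17.7 m.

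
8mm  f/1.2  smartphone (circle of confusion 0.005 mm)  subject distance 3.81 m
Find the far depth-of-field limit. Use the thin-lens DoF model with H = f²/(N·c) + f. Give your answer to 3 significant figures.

5.92 m

Hyperfocal distance H = f²/(N·c) + f = 8²/(1.2 × 0.005) + 8 = 64/0.006 + 8 ≈ 10674.7 mm ≈ 10.67 m.
Far limit Df = s·(H − f)/(H − s) = 3810 × (10674.7 − 8) / (10674.7 − 3810) = 3810 × 10666.7 / 6864.7 ≈ 5920.2 mm ≈ 5.92 m.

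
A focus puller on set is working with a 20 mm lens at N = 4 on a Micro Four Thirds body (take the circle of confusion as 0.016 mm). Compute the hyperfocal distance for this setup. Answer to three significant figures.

Hyperfocal distance H = f²/(N·c) + f = 20²/(4 × 0.016) + 20 = 400/0.064 + 20 ≈ 6270.0 mm ≈ 6.27 m.

6.27 m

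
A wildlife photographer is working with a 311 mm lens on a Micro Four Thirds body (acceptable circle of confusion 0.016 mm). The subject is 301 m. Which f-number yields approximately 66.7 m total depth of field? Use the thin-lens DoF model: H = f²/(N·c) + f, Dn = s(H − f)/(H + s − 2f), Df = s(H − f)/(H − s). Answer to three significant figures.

Write h = H − f = f²/(N·c). The thin-lens limits are Dn = s·h/(h + (s−f)) and Df = s·h/(h − (s−f)), so DoF = Df − Dn = 2·s·(s−f)·h / (h² − (s−f)²).
That is a quadratic in h: DoF·h² − 2·s·(s−f)·h − DoF·(s−f)² = 0 ⇒ h = (s−f)·(s + √(s² + DoF²)) / DoF = 300689 × (301000 + √(301000² + 66700²)) / 66700 = 300689 × (301000 + 308302) / 66700 ≈ 2746781 mm.
Then N = f²/(c·h) = 311² / (0.016 × 2746781) = 96721 / 43948 ≈ 2.20.

f/2.20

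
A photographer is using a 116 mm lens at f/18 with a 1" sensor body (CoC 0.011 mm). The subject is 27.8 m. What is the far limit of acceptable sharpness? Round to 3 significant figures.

46.9 m

Hyperfocal distance H = f²/(N·c) + f = 116²/(18 × 0.011) + 116 = 13456/0.198 + 116 ≈ 68075.6 mm ≈ 68.08 m.
Far limit Df = s·(H − f)/(H − s) = 27800 × (68075.6 − 116) / (68075.6 − 27800) = 27800 × 67959.6 / 40275.6 ≈ 46909 mm ≈ 46.9 m.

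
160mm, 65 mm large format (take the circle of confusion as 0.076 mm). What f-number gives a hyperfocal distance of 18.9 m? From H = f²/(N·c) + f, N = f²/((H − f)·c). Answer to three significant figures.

Rearrange H = f²/(N·c) + f for N: N = f² / ((H − f)·c).
N = 160² / ((18900 − 160) × 0.076) = 25600 / 1424 ≈ 18.

f/18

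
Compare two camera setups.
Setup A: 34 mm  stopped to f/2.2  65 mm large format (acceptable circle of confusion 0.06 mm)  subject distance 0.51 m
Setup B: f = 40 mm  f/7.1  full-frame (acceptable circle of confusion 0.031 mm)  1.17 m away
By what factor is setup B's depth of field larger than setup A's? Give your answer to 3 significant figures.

Setup A: H = 34²/(2.2×0.06) + 34 ≈ 8791.6 mm; DoF = Df − Dn = 539.313 − 483.709 ≈ 55.604 mm.
Setup B: H = 40²/(7.1×0.031) + 40 ≈ 7309.4 mm; DoF = Df − Dn = 1385.35 − 1012.60 ≈ 372.75 mm.
Ratio = 372.75 / 55.604 ≈ 6.70.

6.70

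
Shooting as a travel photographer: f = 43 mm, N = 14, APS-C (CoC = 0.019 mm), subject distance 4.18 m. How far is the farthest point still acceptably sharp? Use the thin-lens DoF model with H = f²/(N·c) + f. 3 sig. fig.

10.3 m

Hyperfocal distance H = f²/(N·c) + f = 43²/(14 × 0.019) + 43 = 1849/0.266 + 43 ≈ 6994.1 mm ≈ 6.994 m.
Far limit Df = s·(H − f)/(H − s) = 4180 × (6994.1 − 43) / (6994.1 − 4180) = 4180 × 6951.1 / 2814.1 ≈ 10325 mm ≈ 10.3 m.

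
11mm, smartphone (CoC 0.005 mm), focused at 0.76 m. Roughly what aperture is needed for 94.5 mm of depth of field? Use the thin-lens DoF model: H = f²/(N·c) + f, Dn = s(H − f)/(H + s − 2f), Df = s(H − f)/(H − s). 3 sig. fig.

Write h = H − f = f²/(N·c). The thin-lens limits are Dn = s·h/(h + (s−f)) and Df = s·h/(h − (s−f)), so DoF = Df − Dn = 2·s·(s−f)·h / (h² − (s−f)²).
That is a quadratic in h: DoF·h² − 2·s·(s−f)·h − DoF·(s−f)² = 0 ⇒ h = (s−f)·(s + √(s² + DoF²)) / DoF = 749 × (760 + √(760² + 94.5²)) / 94.5 = 749 × (760 + 765.853) / 94.5 ≈ 12094 mm.
Then N = f²/(c·h) = 11² / (0.005 × 12094) = 121 / 60.469 ≈ 2.00.

f/2.00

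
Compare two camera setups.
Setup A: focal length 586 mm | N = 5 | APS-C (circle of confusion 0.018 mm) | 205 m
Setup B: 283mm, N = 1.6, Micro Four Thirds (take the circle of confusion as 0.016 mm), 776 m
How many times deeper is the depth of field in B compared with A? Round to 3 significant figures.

18.6

Setup A: H = 586²/(5×0.018) + 586 ≈ 3816097.1 mm; DoF = Df − Dn = 216604 − 194576 ≈ 22028 mm.
Setup B: H = 283²/(1.6×0.016) + 283 ≈ 3128759.6 mm; DoF = Df − Dn = 1031851 − 621818 ≈ 410033 mm.
Ratio = 410033 / 22028 ≈ 18.6.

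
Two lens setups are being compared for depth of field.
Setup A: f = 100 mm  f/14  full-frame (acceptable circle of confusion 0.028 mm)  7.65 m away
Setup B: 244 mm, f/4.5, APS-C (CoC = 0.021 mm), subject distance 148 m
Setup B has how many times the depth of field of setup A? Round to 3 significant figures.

Setup A: H = 100²/(14×0.028) + 100 ≈ 25610.2 mm; DoF = Df − Dn = 10865.9 − 5903.0 ≈ 4962.9 mm.
Setup B: H = 244²/(4.5×0.021) + 244 ≈ 630254.6 mm; DoF = Df − Dn = 193345 − 119884 ≈ 73461 mm.
Ratio = 73461 / 4962.9 ≈ 14.8.

14.8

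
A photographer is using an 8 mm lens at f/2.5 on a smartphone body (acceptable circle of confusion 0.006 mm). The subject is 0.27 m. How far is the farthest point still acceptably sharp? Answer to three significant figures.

288 mm

Hyperfocal distance H = f²/(N·c) + f = 8²/(2.5 × 0.006) + 8 = 64/0.015 + 8 ≈ 4274.7 mm ≈ 4.275 m.
Far limit Df = s·(H − f)/(H − s) = 270 × (4274.7 − 8) / (4274.7 − 270) = 270 × 4266.7 / 4004.7 ≈ 287.66 mm.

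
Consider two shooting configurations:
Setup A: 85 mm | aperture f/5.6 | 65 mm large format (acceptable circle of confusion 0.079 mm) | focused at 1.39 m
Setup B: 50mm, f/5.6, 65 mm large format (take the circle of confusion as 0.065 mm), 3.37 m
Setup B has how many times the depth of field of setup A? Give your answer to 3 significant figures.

19.0

Setup A: H = 85²/(5.6×0.079) + 85 ≈ 16416.4 mm; DoF = Df − Dn = 1510.72 − 1287.15 ≈ 223.57 mm.
Setup B: H = 50²/(5.6×0.065) + 50 ≈ 6918.1 mm; DoF = Df − Dn = 6523.3 − 2271.8 ≈ 4251.5 mm.
Ratio = 4251.5 / 223.57 ≈ 19.0.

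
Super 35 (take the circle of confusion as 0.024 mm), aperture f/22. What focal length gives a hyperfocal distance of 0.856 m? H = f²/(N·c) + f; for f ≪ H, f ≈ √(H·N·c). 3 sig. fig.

From H = f²/(N·c) + f, with f ≪ H: f ≈ √(H·N·c) = √(856 × 22 × 0.024) = √451.97 ≈ 21.26 mm.
Exact: f² + N·c·f − N·c·H = 0 ⇒ f = (−N·c + √((N·c)² + 4·N·c·H))/2 = (−0.528 + √1808.2)/2 ≈ 20.997 mm ≈ 21.0 mm.

21.0 mm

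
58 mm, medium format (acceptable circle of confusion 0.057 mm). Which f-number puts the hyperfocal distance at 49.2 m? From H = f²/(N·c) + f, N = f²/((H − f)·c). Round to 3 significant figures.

f/1.20

Rearrange H = f²/(N·c) + f for N: N = f² / ((H − f)·c).
N = 58² / ((49200 − 58) × 0.057) = 3364 / 2801 ≈ 1.20.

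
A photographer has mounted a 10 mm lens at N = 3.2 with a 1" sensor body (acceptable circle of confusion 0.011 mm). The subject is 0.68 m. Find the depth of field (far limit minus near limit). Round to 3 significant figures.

Hyperfocal distance H = f²/(N·c) + f = 10²/(3.2 × 0.011) + 10 = 100/0.0352 + 10 ≈ 2850.9 mm ≈ 2.851 m.
Near limit Dn = s·(H − f)/(H + s − 2f) = 680 × (2850.9 − 10) / (2850.9 + 680 − 2 × 10) = 680 × 2840.9 / 3510.9 ≈ 550.23 mm.
Far limit Df = s·(H − f)/(H − s) = 680 × (2850.9 − 10) / (2850.9 − 680) = 680 × 2840.9 / 2170.9 ≈ 889.87 mm.
Depth of field = Df − Dn = 889.87 − 550.23 ≈ 339.64 mm.

340 mm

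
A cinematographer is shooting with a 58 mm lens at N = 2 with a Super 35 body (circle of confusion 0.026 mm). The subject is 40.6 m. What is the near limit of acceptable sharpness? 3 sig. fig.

25.0 m

Hyperfocal distance H = f²/(N·c) + f = 58²/(2 × 0.026) + 58 = 3364/0.052 + 58 ≈ 64750.3 mm ≈ 64.75 m.
Near limit Dn = s·(H − f)/(H + s − 2f) = 40600 × (64750.3 − 58) / (64750.3 + 40600 − 2 × 58) = 40600 × 64692.3 / 105234.3 ≈ 24959 mm ≈ 25.0 m.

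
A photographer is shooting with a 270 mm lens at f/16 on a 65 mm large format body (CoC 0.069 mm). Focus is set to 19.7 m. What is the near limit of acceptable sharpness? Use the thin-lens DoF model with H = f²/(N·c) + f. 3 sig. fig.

Hyperfocal distance H = f²/(N·c) + f = 270²/(16 × 0.069) + 270 = 72900/1.104 + 270 ≈ 66302.6 mm ≈ 66.30 m.
Near limit Dn = s·(H − f)/(H + s − 2f) = 19700 × (66302.6 − 270) / (66302.6 + 19700 − 2 × 270) = 19700 × 66032.6 / 85462.6 ≈ 15221 mm ≈ 15.2 m.

15.2 m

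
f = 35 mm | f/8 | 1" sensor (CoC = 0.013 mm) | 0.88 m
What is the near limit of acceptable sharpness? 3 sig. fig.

0.821 m

Hyperfocal distance H = f²/(N·c) + f = 35²/(8 × 0.013) + 35 = 1225/0.104 + 35 ≈ 11813.8 mm ≈ 11.81 m.
Near limit Dn = s·(H − f)/(H + s − 2f) = 880 × (11813.8 − 35) / (11813.8 + 880 − 2 × 35) = 880 × 11778.8 / 12623.8 ≈ 821.10 mm ≈ 0.821 m.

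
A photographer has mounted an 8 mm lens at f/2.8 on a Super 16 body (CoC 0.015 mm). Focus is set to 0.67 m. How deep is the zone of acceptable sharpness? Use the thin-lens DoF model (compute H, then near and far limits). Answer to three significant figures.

Hyperfocal distance H = f²/(N·c) + f = 8²/(2.8 × 0.015) + 8 = 64/0.042 + 8 ≈ 1531.8 mm ≈ 1.532 m.
Near limit Dn = s·(H − f)/(H + s − 2f) = 670 × (1531.8 − 8) / (1531.8 + 670 − 2 × 8) = 670 × 1523.8 / 2185.8 ≈ 467.08 mm.
Far limit Df = s·(H − f)/(H − s) = 670 × (1531.8 − 8) / (1531.8 − 670) = 670 × 1523.8 / 861.8 ≈ 1184.66 mm.
Depth of field = Df − Dn = 1184.66 − 467.08 ≈ 717.58 mm ≈ 0.718 m.

0.718 m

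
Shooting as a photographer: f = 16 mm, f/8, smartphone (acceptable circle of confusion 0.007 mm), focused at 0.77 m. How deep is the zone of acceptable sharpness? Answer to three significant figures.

Hyperfocal distance H = f²/(N·c) + f = 16²/(8 × 0.007) + 16 = 256/0.056 + 16 ≈ 4587.4 mm ≈ 4.587 m.
Near limit Dn = s·(H − f)/(H + s − 2f) = 770 × (4587.4 − 16) / (4587.4 + 770 − 2 × 16) = 770 × 4571.4 / 5325.4 ≈ 660.98 mm.
Far limit Df = s·(H − f)/(H − s) = 770 × (4587.4 − 16) / (4587.4 − 770) = 770 × 4571.4 / 3817.4 ≈ 922.09 mm.
Depth of field = Df − Dn = 922.09 − 660.98 ≈ 261.11 mm.

261 mm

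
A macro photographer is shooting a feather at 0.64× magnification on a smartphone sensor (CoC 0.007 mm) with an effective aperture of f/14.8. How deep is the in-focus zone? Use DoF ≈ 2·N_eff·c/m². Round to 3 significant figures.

At magnification m, DoF ≈ 2·N_eff·c/m² = 2 × 14.8 × 0.007 / 0.64² = 0.2072 / 0.4096 ≈ 0.506 mm.

0.506 mm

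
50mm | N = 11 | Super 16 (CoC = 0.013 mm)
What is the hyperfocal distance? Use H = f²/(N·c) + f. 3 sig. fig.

17.5 m

Hyperfocal distance H = f²/(N·c) + f = 50²/(11 × 0.013) + 50 = 2500/0.143 + 50 ≈ 17532.5 mm ≈ 17.5 m.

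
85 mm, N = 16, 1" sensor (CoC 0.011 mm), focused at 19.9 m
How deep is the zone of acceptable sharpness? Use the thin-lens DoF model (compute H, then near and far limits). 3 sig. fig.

25.0 m

Hyperfocal distance H = f²/(N·c) + f = 85²/(16 × 0.011) + 85 = 7225/0.176 + 85 ≈ 41136.1 mm ≈ 41.14 m.
Near limit Dn = s·(H − f)/(H + s − 2f) = 19900 × (41136.1 − 85) / (41136.1 + 19900 − 2 × 85) = 19900 × 41051.1 / 60866.1 ≈ 13422 mm.
Far limit Df = s·(H − f)/(H − s) = 19900 × (41136.1 − 85) / (41136.1 − 19900) = 19900 × 41051.1 / 21236.1 ≈ 38468 mm.
Depth of field = Df − Dn = 38468 − 13422 ≈ 25046 mm ≈ 25.0 m.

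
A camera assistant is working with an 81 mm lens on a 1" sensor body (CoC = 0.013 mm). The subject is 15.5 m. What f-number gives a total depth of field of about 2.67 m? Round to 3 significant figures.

f/2.80

Write h = H − f = f²/(N·c). The thin-lens limits are Dn = s·h/(h + (s−f)) and Df = s·h/(h − (s−f)), so DoF = Df − Dn = 2·s·(s−f)·h / (h² − (s−f)²).
That is a quadratic in h: DoF·h² − 2·s·(s−f)·h − DoF·(s−f)² = 0 ⇒ h = (s−f)·(s + √(s² + DoF²)) / DoF = 15419 × (15500 + √(15500² + 2670²)) / 2670 = 15419 × (15500 + 15728.3) / 2670 ≈ 180340 mm.
Then N = f²/(c·h) = 81² / (0.013 × 180340) = 6561 / 2344.4 ≈ 2.80.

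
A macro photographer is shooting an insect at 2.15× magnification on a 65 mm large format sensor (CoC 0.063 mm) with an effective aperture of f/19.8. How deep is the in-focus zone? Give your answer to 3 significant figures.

At magnification m, DoF ≈ 2·N_eff·c/m² = 2 × 19.8 × 0.063 / 2.15² = 2.495 / 4.622 ≈ 0.54 mm.

0.540 mm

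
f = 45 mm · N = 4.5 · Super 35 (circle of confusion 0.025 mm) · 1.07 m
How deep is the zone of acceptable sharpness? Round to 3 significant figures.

Hyperfocal distance H = f²/(N·c) + f = 45²/(4.5 × 0.025) + 45 = 2025/0.1125 + 45 ≈ 18045.0 mm ≈ 18.05 m.
Near limit Dn = s·(H − f)/(H + s − 2f) = 1070 × (18045.0 − 45) / (18045.0 + 1070 − 2 × 45) = 1070 × 18000.0 / 19025.0 ≈ 1012.35 mm.
Far limit Df = s·(H − f)/(H − s) = 1070 × (18045.0 − 45) / (18045.0 − 1070) = 1070 × 18000.0 / 16975.0 ≈ 1134.61 mm.
Depth of field = Df − Dn = 1134.61 − 1012.35 ≈ 122.26 mm.

122 mm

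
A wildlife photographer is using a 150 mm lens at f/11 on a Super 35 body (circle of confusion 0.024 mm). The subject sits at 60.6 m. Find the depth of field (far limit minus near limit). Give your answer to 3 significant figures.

173 m

Hyperfocal distance H = f²/(N·c) + f = 150²/(11 × 0.024) + 150 = 22500/0.264 + 150 ≈ 85377.3 mm ≈ 85.38 m.
Near limit Dn = s·(H − f)/(H + s − 2f) = 60600 × (85377.3 − 150) / (85377.3 + 60600 − 2 × 150) = 60600 × 85227.3 / 145677.3 ≈ 35454 mm.
Far limit Df = s·(H − f)/(H − s) = 60600 × (85377.3 − 150) / (85377.3 − 60600) = 60600 × 85227.3 / 24777.3 ≈ 208448 mm.
Depth of field = Df − Dn = 208448 − 35454 ≈ 172994 mm ≈ 173 m.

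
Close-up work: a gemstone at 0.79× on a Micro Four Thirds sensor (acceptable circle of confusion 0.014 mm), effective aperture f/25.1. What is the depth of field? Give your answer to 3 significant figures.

At magnification m, DoF ≈ 2·N_eff·c/m² = 2 × 25.1 × 0.014 / 0.79² = 0.7028 / 0.6241 ≈ 1.13 mm.

1.13 mm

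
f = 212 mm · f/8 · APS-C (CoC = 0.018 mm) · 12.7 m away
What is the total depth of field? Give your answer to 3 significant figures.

Hyperfocal distance H = f²/(N·c) + f = 212²/(8 × 0.018) + 212 = 44944/0.144 + 212 ≈ 312323.1 mm ≈ 312.3 m.
Near limit Dn = s·(H − f)/(H + s − 2f) = 12700 × (312323.1 − 212) / (312323.1 + 12700 − 2 × 212) = 12700 × 312111.1 / 324599.1 ≈ 12211.4 mm.
Far limit Df = s·(H − f)/(H − s) = 12700 × (312323.1 − 212) / (312323.1 − 12700) = 12700 × 312111.1 / 299623.1 ≈ 13229.3 mm.
Depth of field = Df − Dn = 13229.3 − 12211.4 ≈ 1017.9 mm ≈ 1.02 m.

1.02 m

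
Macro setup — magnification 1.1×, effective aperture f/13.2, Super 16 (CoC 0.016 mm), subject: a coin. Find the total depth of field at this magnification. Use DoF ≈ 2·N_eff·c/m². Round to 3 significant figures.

0.349 mm

At magnification m, DoF ≈ 2·N_eff·c/m² = 2 × 13.2 × 0.016 / 1.1² = 0.4224 / 1.21 ≈ 0.349 mm.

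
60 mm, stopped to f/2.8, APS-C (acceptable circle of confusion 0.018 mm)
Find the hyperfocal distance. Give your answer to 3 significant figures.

71.5 m

Hyperfocal distance H = f²/(N·c) + f = 60²/(2.8 × 0.018) + 60 = 3600/0.0504 + 60 ≈ 71488.6 mm ≈ 71.5 m.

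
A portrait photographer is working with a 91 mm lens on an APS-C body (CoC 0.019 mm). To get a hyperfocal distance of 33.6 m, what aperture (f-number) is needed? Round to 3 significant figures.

Rearrange H = f²/(N·c) + f for N: N = f² / ((H − f)·c).
N = 91² / ((33600 − 91) × 0.019) = 8281 / 636.7 ≈ 13.

f/13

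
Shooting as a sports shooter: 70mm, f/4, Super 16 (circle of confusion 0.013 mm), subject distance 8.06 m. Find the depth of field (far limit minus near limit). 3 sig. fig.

1.38 m

Hyperfocal distance H = f²/(N·c) + f = 70²/(4 × 0.013) + 70 = 4900/0.052 + 70 ≈ 94300.8 mm ≈ 94.30 m.
Near limit Dn = s·(H − f)/(H + s − 2f) = 8060 × (94300.8 − 70) / (94300.8 + 8060 − 2 × 70) = 8060 × 94230.8 / 102220.8 ≈ 7430.0 mm.
Far limit Df = s·(H − f)/(H − s) = 8060 × (94300.8 − 70) / (94300.8 − 8060) = 8060 × 94230.8 / 86240.8 ≈ 8806.7 mm.
Depth of field = Df − Dn = 8806.7 − 7430.0 ≈ 1376.7 mm ≈ 1.38 m.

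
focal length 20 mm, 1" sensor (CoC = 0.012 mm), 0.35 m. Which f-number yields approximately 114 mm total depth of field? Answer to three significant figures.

Write h = H − f = f²/(N·c). The thin-lens limits are Dn = s·h/(h + (s−f)) and Df = s·h/(h − (s−f)), so DoF = Df − Dn = 2·s·(s−f)·h / (h² − (s−f)²).
That is a quadratic in h: DoF·h² − 2·s·(s−f)·h − DoF·(s−f)² = 0 ⇒ h = (s−f)·(s + √(s² + DoF²)) / DoF = 330 × (350 + √(350² + 114²)) / 114 = 330 × (350 + 368.098) / 114 ≈ 2078.7 mm.
Then N = f²/(c·h) = 20² / (0.012 × 2078.7) = 400 / 24.944 ≈ 16.

f/16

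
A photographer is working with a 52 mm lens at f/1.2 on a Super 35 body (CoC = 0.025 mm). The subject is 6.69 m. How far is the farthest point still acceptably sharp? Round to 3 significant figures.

Hyperfocal distance H = f²/(N·c) + f = 52²/(1.2 × 0.025) + 52 = 2704/0.03 + 52 ≈ 90185.3 mm ≈ 90.19 m.
Far limit Df = s·(H − f)/(H − s) = 6690 × (90185.3 − 52) / (90185.3 − 6690) = 6690 × 90133.3 / 83495.3 ≈ 7221.9 mm ≈ 7.22 m.

7.22 m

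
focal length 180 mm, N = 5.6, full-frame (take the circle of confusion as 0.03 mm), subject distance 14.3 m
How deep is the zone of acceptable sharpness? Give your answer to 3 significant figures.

Hyperfocal distance H = f²/(N·c) + f = 180²/(5.6 × 0.03) + 180 = 32400/0.168 + 180 ≈ 193037.1 mm ≈ 193.0 m.
Near limit Dn = s·(H − f)/(H + s − 2f) = 14300 × (193037.1 − 180) / (193037.1 + 14300 − 2 × 180) = 14300 × 192857.1 / 206977.1 ≈ 13324.5 mm.
Far limit Df = s·(H − f)/(H − s) = 14300 × (193037.1 − 180) / (193037.1 − 14300) = 14300 × 192857.1 / 178737.1 ≈ 15429.7 mm.
Depth of field = Df − Dn = 15429.7 − 13324.5 ≈ 2105.2 mm ≈ 2.11 m.

2.11 m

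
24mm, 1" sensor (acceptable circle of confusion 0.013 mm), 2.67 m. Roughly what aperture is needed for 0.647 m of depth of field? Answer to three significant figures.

f/2.00

Write h = H − f = f²/(N·c). The thin-lens limits are Dn = s·h/(h + (s−f)) and Df = s·h/(h − (s−f)), so DoF = Df − Dn = 2·s·(s−f)·h / (h² − (s−f)²).
That is a quadratic in h: DoF·h² − 2·s·(s−f)·h − DoF·(s−f)² = 0 ⇒ h = (s−f)·(s + √(s² + DoF²)) / DoF = 2646 × (2670 + √(2670² + 647²)) / 647 = 2646 × (2670 + 2747.27) / 647 ≈ 22155 mm.
Then N = f²/(c·h) = 24² / (0.013 × 22155) = 576 / 288.01 ≈ 2.00.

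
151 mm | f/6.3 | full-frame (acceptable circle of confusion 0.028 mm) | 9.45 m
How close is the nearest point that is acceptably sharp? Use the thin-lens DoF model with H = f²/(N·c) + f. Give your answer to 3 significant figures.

Hyperfocal distance H = f²/(N·c) + f = 151²/(6.3 × 0.028) + 151 = 22801/0.1764 + 151 ≈ 129408.4 mm ≈ 129.4 m.
Near limit Dn = s·(H − f)/(H + s − 2f) = 9450 × (129408.4 − 151) / (129408.4 + 9450 − 2 × 151) = 9450 × 129257.4 / 138556.4 ≈ 8815.8 mm ≈ 8.82 m.

8.82 m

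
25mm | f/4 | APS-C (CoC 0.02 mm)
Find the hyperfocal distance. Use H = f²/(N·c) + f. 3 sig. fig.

7.84 m

Hyperfocal distance H = f²/(N·c) + f = 25²/(4 × 0.02) + 25 = 625/0.08 + 25 ≈ 7837.5 mm ≈ 7.84 m.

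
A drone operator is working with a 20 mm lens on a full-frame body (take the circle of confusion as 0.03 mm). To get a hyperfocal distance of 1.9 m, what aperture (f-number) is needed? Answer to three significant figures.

f/7.09

Rearrange H = f²/(N·c) + f for N: N = f² / ((H − f)·c).
N = 20² / ((1900 − 20) × 0.03) = 400 / 56.40 ≈ 7.09.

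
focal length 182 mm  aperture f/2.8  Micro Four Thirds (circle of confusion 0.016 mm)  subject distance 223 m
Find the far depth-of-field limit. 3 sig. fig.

319 m

Hyperfocal distance H = f²/(N·c) + f = 182²/(2.8 × 0.016) + 182 = 33124/0.0448 + 182 ≈ 739557.0 mm ≈ 739.6 m.
Far limit Df = s·(H − f)/(H − s) = 223000 × (739557.0 − 182) / (739557.0 − 223000) = 223000 × 739375.0 / 516557.0 ≈ 319192 mm ≈ 319 m.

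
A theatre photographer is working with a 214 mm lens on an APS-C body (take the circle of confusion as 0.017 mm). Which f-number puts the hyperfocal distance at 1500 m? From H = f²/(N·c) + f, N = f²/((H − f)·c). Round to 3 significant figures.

Rearrange H = f²/(N·c) + f for N: N = f² / ((H − f)·c).
N = 214² / ((1500000 − 214) × 0.017) = 45796 / 25496 ≈ 1.80.

f/1.80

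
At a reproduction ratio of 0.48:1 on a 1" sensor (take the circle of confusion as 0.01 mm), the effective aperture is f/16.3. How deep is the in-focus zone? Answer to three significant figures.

1.41 mm

At magnification m, DoF ≈ 2·N_eff·c/m² = 2 × 16.3 × 0.01 / 0.48² = 0.326 / 0.2304 ≈ 1.41 mm.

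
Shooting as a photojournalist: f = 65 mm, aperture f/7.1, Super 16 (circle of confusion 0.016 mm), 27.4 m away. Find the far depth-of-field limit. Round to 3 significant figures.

103 m

Hyperfocal distance H = f²/(N·c) + f = 65²/(7.1 × 0.016) + 65 = 4225/0.1136 + 65 ≈ 37256.9 mm ≈ 37.26 m.
Far limit Df = s·(H − f)/(H − s) = 27400 × (37256.9 − 65) / (37256.9 − 27400) = 27400 × 37191.9 / 9856.9 ≈ 103385 mm ≈ 103 m.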